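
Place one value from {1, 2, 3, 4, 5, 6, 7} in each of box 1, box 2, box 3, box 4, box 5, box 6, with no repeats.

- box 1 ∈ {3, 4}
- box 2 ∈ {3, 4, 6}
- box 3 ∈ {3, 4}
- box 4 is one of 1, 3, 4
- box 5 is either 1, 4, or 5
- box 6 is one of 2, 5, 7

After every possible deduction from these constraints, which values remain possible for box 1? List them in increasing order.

3, 4

The 2 variables box 1 and box 3 are confined to {3, 4}, which locks those values in; drop them from box 2, box 4, box 5.
box 2's domain is down to {6}, so box 2 = 6.
box 4 has just one choice, so box 4 = 1. Eliminate 1 elsewhere: box 5.
box 5's domain is down to {5}, so box 5 = 5. Eliminate 5 elsewhere: box 6.
No further eliminations apply; box 1 can still be any of 3, 4.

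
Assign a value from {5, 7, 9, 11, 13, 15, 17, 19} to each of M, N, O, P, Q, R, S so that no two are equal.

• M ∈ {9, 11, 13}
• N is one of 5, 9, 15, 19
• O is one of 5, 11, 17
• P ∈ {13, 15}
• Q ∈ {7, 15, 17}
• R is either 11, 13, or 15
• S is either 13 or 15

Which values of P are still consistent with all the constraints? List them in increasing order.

13, 15

The 2 variables P and S are confined to {13, 15}, which locks those values in; drop them from M, N, Q, R.
R has just one choice, so R = 11. So M, O can't be 11.
M must be 9 (only option left). Eliminate 9 elsewhere: N.
No further eliminations apply; P can still be any of 13, 15.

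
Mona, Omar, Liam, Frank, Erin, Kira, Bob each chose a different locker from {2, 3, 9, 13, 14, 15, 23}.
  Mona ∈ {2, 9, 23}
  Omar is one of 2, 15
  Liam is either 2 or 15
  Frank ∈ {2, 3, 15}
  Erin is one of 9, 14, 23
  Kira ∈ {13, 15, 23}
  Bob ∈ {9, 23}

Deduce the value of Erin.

The 7 variables draw from only 7 values {2, 3, 9, 13, 14, 15, 23}, so each is used; only Frank can be 3, hence Frank = 3.
The 6 still-open variables draw from only 6 values {2, 9, 13, 14, 15, 23}, so each is used; only Kira can be 13, hence Kira = 13.
The 5 still-open variables together cover exactly {2, 9, 14, 15, 23} — 5 values for 5 variables — and 14 appears only in Erin's list, so Erin = 14.

14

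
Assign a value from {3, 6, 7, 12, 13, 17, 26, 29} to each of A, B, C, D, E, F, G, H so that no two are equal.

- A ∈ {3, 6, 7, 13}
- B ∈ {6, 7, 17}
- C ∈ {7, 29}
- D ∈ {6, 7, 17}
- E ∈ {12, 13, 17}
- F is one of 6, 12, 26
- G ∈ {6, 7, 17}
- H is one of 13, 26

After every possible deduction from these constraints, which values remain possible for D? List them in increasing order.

6, 7, 17

The 8 variables draw from only 8 values {3, 6, 7, 12, 13, 17, 26, 29}, so each is used; only A can be 3, hence A = 3.
Among the 7 still-open variables, 29 fits only C (and all 7 values in {6, 7, 12, 13, 17, 26, 29} must be used), so C = 29.
B, D, G between them cover only {6, 7, 17} — a naked triple. Remove those values from E, F.
No further eliminations apply; D can still be any of 6, 7, 17.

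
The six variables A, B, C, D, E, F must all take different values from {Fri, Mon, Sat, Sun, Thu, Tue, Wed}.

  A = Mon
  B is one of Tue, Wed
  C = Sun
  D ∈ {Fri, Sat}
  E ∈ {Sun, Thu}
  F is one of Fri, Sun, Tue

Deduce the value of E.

Thu

A's domain is down to {Mon}, so A = Mon.
C has just one choice, so C = Sun. So E, F can't be Sun.
So E = Thu.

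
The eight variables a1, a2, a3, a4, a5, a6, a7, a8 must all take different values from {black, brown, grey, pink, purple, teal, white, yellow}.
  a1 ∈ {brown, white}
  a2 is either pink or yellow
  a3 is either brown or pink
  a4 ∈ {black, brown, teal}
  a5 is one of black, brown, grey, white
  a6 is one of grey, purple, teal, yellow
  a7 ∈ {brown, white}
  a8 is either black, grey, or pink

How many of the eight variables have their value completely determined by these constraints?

4

Among the 8 variables, purple fits only a6 (and all 8 values in {black, brown, grey, pink, purple, teal, white, yellow} must be used), so a6 = purple.
The 7 still-open variables together cover exactly {black, brown, grey, pink, teal, white, yellow} — 7 values for 7 variables — and teal appears only in a4's list, so a4 = teal.
Among the 6 still-open variables, yellow fits only a2 (and all 6 values in {black, brown, grey, pink, white, yellow} must be used), so a2 = yellow.
a1 and a7 share exactly the 2 values {brown, white}; by pigeonhole those values go to them, so strike brown, white from a3, a5.
a3's domain is down to {pink}, so a3 = pink. Eliminate pink elsewhere: a8.
Determined: a2=yellow, a3=pink, a4=teal, a6=purple. The other variables each still have more than one consistent value. That makes 4.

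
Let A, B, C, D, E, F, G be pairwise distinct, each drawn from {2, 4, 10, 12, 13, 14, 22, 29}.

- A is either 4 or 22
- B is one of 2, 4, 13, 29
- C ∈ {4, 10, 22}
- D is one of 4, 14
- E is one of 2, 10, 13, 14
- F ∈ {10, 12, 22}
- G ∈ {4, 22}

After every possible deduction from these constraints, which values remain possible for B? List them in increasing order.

A and G share exactly the 2 values {4, 22}; by pigeonhole those values go to them, so strike 4, 22 from B, C, D, F.
C must be 10 (only option left). So E, F can't be 10.
That leaves D = 14. Strike 14 from E.
That leaves F = 12.
No further eliminations apply; B can still be any of 2, 13, 29.

2, 13, 29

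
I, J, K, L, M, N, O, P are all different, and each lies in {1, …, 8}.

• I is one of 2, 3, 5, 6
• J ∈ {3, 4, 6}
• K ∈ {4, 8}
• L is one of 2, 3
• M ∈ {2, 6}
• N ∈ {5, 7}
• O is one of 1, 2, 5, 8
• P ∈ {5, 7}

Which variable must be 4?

The 8 variables together cover exactly {1, 2, 3, 4, 5, 6, 7, 8} — 8 values for 8 variables — and 1 appears only in O's list, so O = 1.
Among the 7 still-open variables, 8 fits only K (and all 7 values in {2, 3, 4, 5, 6, 7, 8} must be used), so K = 8.
The 6 still-open variables draw from only 6 values {2, 3, 4, 5, 6, 7}, so each is used; only J can be 4, hence J = 4.

J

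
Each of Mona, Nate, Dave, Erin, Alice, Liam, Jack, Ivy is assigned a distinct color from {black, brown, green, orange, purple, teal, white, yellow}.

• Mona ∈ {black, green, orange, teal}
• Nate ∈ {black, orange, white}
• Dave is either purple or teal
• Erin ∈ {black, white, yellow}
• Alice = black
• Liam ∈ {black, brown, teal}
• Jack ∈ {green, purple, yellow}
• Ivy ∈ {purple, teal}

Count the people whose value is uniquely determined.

2

Alice must be black (only option left). So Mona, Nate, Erin, Liam can't be black.
Among the 7 still-open variables, brown fits only Liam (and all 7 values in {brown, green, orange, purple, teal, white, yellow} must be used), so Liam = brown.
Dave and Ivy share exactly the 2 values {purple, teal}; by pigeonhole those values go to them, so strike purple, teal from Mona, Jack.
Determined: Alice=black, Liam=brown. The other people each still have more than one consistent value. That makes 2.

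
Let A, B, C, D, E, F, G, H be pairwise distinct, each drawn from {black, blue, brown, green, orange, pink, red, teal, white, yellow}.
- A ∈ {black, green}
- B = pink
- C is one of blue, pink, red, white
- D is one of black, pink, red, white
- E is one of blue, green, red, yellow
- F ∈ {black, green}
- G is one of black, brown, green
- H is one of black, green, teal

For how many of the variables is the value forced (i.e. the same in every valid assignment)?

B must be pink (only option left). Remove pink from C, D.
A and F share exactly the 2 values {black, green}; by pigeonhole those values go to them, so strike black, green from D, E, G, H.
That leaves G = brown.
H must be teal (only option left).
Determined: B=pink, G=brown, H=teal. The other variables each still have more than one consistent value. That makes 3.

3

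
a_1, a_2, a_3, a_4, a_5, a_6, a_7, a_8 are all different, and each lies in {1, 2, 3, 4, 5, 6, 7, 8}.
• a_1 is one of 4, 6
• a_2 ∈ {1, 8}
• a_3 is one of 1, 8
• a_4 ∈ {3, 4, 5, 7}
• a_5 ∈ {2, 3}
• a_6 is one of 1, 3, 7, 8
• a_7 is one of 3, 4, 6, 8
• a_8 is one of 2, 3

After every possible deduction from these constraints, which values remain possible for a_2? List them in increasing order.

1, 8

Among the 8 variables, 5 fits only a_4 (and all 8 values in {1, 2, 3, 4, 5, 6, 7, 8} must be used), so a_4 = 5.
The 7 still-open variables draw from only 7 values {1, 2, 3, 4, 6, 7, 8}, so each is used; only a_6 can be 7, hence a_6 = 7.
a_2 and a_3 share exactly the 2 values {1, 8}; by pigeonhole those values go to them, so strike 1, 8 from a_7.
The 2 variables a_5 and a_8 are confined to {2, 3}, which locks those values in; drop them from a_7.
No further eliminations apply; a_2 can still be any of 1, 8.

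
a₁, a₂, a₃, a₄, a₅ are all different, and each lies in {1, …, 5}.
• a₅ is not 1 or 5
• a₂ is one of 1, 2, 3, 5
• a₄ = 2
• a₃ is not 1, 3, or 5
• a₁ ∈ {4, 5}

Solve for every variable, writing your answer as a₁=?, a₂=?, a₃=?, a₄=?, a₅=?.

a₁=5, a₂=1, a₃=4, a₄=2, a₅=3

a₄ has just one choice, so a₄ = 2. Remove 2 from a₂, a₃, a₅.
a₃ must be 4 (only option left). Strike 4 from a₁, a₅.
That leaves a₅ = 3. Eliminate 3 elsewhere: a₂.
a₁'s domain is down to {5}, so a₁ = 5. Remove 5 from a₂.
a₂ must be 1 (only option left).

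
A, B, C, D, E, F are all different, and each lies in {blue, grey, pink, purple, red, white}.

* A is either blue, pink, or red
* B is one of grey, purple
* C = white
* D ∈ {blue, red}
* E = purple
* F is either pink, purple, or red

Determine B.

grey

C must be white (only option left).
E has just one choice, so E = purple. Remove purple from B, F.
So B = grey.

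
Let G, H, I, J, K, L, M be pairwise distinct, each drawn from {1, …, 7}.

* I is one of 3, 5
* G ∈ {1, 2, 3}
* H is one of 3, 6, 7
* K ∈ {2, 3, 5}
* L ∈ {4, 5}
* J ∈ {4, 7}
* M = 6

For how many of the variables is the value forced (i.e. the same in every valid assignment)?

M must be 6 (only option left). Strike 6 from H.
Among the 6 still-open variables, 1 fits only G (and all 6 values in {1, 2, 3, 4, 5, 7} must be used), so G = 1.
The 5 still-open variables together cover exactly {2, 3, 4, 5, 7} — 5 values for 5 variables — and 2 appears only in K's list, so K = 2.
Determined: G=1, K=2, M=6. The other variables each still have more than one consistent value. That makes 3.

3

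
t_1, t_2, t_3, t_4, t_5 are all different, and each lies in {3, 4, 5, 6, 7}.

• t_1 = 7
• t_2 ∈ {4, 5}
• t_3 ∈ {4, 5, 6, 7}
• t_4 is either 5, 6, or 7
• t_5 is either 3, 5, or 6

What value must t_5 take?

3

t_1 must be 7 (only option left). So t_3, t_4 can't be 7.
The 4 still-open variables draw from only 4 values {3, 4, 5, 6}, so each is used; only t_5 can be 3, hence t_5 = 3.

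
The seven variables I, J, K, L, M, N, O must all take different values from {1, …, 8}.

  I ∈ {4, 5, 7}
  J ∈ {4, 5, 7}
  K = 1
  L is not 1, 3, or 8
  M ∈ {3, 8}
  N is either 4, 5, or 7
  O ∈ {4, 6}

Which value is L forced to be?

2

K has just one choice, so K = 1.
I, J, N between them cover only {4, 5, 7} — a naked triple. Remove those values from L, O.
O's domain is down to {6}, so O = 6. Eliminate 6 elsewhere: L.
So L = 2.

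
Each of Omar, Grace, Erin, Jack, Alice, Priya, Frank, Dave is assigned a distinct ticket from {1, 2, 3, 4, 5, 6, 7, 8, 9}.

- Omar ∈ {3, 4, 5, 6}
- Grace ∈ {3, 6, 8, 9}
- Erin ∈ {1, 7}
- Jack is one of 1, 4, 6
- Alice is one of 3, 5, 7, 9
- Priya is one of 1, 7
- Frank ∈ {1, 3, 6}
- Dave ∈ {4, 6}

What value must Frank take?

The 8 variables draw from only 8 values {1, 3, 4, 5, 6, 7, 8, 9}, so each is used; only Grace can be 8, hence Grace = 8.
Among the 7 still-open variables, 9 fits only Alice (and all 7 values in {1, 3, 4, 5, 6, 7, 9} must be used), so Alice = 9.
The 6 still-open variables together cover exactly {1, 3, 4, 5, 6, 7} — 6 values for 6 variables — and 5 appears only in Omar's list, so Omar = 5.
The 5 still-open variables together cover exactly {1, 3, 4, 6, 7} — 5 values for 5 variables — and 3 appears only in Frank's list, so Frank = 3.

3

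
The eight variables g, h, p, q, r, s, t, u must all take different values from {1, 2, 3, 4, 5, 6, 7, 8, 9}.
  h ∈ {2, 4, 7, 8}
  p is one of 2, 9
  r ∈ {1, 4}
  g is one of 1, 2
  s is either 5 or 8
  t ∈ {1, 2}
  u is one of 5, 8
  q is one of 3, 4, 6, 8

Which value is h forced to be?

The 2 variables g and t are confined to {1, 2}, which locks those values in; drop them from h, p, r.
p must be 9 (only option left).
That leaves r = 4. So h, q can't be 4.
s and u share exactly the 2 values {5, 8}; by pigeonhole those values go to them, so strike 5, 8 from h, q.
So h = 7.

7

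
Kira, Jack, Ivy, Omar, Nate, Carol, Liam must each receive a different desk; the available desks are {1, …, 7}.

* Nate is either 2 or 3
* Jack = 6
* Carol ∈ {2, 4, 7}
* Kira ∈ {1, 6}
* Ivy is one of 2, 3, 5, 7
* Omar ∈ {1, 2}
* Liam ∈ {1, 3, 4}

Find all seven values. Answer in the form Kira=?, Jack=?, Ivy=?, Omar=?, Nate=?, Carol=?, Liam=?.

Kira=1, Jack=6, Ivy=5, Omar=2, Nate=3, Carol=7, Liam=4

Jack has just one choice, so Jack = 6. So Kira can't be 6.
Kira must be 1 (only option left). So Omar, Liam can't be 1.
Omar's domain is down to {2}, so Omar = 2. Remove 2 from Ivy, Nate, Carol.
Nate's domain is down to {3}, so Nate = 3. Eliminate 3 elsewhere: Ivy, Liam.
That leaves Liam = 4. Eliminate 4 elsewhere: Carol.
That leaves Carol = 7. Strike 7 from Ivy.
Ivy has just one choice, so Ivy = 5.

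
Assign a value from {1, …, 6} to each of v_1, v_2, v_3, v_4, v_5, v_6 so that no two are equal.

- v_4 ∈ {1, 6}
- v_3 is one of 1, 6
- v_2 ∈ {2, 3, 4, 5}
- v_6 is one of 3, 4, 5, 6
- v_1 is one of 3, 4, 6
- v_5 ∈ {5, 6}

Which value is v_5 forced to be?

The 6 variables together cover exactly {1, 2, 3, 4, 5, 6} — 6 values for 6 variables — and 2 appears only in v_2's list, so v_2 = 2.
v_3 and v_4 share exactly the 2 values {1, 6}; by pigeonhole those values go to them, so strike 1, 6 from v_1, v_5, v_6.
So v_5 = 5.

5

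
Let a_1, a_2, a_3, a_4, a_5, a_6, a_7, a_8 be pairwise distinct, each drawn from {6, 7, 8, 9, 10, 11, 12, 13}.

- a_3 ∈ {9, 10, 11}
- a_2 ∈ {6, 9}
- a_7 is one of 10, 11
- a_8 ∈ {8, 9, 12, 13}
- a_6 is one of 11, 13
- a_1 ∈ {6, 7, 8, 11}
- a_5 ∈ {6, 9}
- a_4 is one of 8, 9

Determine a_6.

13

The 8 variables together cover exactly {6, 7, 8, 9, 10, 11, 12, 13} — 8 values for 8 variables — and 7 appears only in a_1's list, so a_1 = 7.
The 7 still-open variables draw from only 7 values {6, 8, 9, 10, 11, 12, 13}, so each is used; only a_8 can be 12, hence a_8 = 12.
Among the 6 still-open variables, 8 fits only a_4 (and all 6 values in {6, 8, 9, 10, 11, 13} must be used), so a_4 = 8.
The 5 still-open variables draw from only 5 values {6, 9, 10, 11, 13}, so each is used; only a_6 can be 13, hence a_6 = 13.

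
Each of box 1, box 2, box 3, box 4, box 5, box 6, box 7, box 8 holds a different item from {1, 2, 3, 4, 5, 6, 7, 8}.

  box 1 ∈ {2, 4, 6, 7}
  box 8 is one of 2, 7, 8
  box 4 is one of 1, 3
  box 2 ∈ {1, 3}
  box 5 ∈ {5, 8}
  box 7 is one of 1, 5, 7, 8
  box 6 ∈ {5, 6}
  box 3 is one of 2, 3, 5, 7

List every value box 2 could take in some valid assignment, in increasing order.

Among the 8 variables, 4 fits only box 1 (and all 8 values in {1, 2, 3, 4, 5, 6, 7, 8} must be used), so box 1 = 4.
The 7 still-open variables together cover exactly {1, 2, 3, 5, 6, 7, 8} — 7 values for 7 variables — and 6 appears only in box 6's list, so box 6 = 6.
box 2 and box 4 share exactly the 2 values {1, 3}; by pigeonhole those values go to them, so strike 1, 3 from box 3, box 7.
No further eliminations apply; box 2 can still be any of 1, 3.

1, 3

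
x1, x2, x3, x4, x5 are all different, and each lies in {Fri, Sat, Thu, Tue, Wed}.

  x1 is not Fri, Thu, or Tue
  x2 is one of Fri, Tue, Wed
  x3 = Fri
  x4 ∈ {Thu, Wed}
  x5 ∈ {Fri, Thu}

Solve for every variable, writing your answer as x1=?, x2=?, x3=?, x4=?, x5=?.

x1=Sat, x2=Tue, x3=Fri, x4=Wed, x5=Thu

x3 has just one choice, so x3 = Fri. Strike Fri from x2, x5.
x5 has just one choice, so x5 = Thu. So x4 can't be Thu.
That leaves x4 = Wed. So x1, x2 can't be Wed.
x1 must be Sat (only option left).
x2 must be Tue (only option left).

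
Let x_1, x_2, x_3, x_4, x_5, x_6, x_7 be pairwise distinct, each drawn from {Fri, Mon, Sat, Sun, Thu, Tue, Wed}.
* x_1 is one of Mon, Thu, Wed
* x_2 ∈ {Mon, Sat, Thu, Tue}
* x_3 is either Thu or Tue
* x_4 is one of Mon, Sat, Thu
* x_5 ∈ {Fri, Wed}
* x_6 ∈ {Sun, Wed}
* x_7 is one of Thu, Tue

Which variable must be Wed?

The 7 variables together cover exactly {Fri, Mon, Sat, Sun, Thu, Tue, Wed} — 7 values for 7 variables — and Fri appears only in x_5's list, so x_5 = Fri.
The 6 still-open variables together cover exactly {Mon, Sat, Sun, Thu, Tue, Wed} — 6 values for 6 variables — and Sun appears only in x_6's list, so x_6 = Sun.
Among the 5 still-open variables, Wed fits only x_1 (and all 5 values in {Mon, Sat, Thu, Tue, Wed} must be used), so x_1 = Wed.

x_1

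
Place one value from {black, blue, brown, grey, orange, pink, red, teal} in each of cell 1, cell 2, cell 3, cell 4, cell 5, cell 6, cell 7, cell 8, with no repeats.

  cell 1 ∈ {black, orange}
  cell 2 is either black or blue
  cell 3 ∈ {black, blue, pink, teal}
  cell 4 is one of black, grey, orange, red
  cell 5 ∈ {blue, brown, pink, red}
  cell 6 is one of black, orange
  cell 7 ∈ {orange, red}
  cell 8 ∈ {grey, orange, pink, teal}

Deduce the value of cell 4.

grey

The 8 variables together cover exactly {black, blue, brown, grey, orange, pink, red, teal} — 8 values for 8 variables — and brown appears only in cell 5's list, so cell 5 = brown.
cell 1 and cell 6 share exactly the 2 values {black, orange}; by pigeonhole those values go to them, so strike black, orange from cell 2, cell 3, cell 4, cell 7, cell 8.
cell 2's domain is down to {blue}, so cell 2 = blue. Strike blue from cell 3.
cell 7's domain is down to {red}, so cell 7 = red. Strike red from cell 4.
So cell 4 = grey.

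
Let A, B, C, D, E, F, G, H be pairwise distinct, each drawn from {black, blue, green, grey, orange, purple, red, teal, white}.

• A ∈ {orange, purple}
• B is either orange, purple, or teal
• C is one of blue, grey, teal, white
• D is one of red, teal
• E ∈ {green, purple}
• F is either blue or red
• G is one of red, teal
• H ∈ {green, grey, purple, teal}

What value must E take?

Among the 8 variables, white fits only C (and all 8 values in {blue, green, grey, orange, purple, red, teal, white} must be used), so C = white.
The 7 still-open variables together cover exactly {blue, green, grey, orange, purple, red, teal} — 7 values for 7 variables — and blue appears only in F's list, so F = blue.
Among the 6 still-open variables, grey fits only H (and all 6 values in {green, grey, orange, purple, red, teal} must be used), so H = grey.
The 5 still-open variables draw from only 5 values {green, orange, purple, red, teal}, so each is used; only E can be green, hence E = green.

green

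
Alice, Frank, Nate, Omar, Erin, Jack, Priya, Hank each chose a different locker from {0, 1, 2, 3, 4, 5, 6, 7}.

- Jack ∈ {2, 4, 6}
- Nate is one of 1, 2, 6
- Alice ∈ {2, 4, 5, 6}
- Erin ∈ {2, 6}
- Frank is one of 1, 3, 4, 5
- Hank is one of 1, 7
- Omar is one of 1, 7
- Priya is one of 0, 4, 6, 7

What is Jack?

4

Among the 8 variables, 0 fits only Priya (and all 8 values in {0, 1, 2, 3, 4, 5, 6, 7} must be used), so Priya = 0.
The 7 still-open variables together cover exactly {1, 2, 3, 4, 5, 6, 7} — 7 values for 7 variables — and 3 appears only in Frank's list, so Frank = 3.
The 6 still-open variables together cover exactly {1, 2, 4, 5, 6, 7} — 6 values for 6 variables — and 5 appears only in Alice's list, so Alice = 5.
Among the 5 still-open variables, 4 fits only Jack (and all 5 values in {1, 2, 4, 6, 7} must be used), so Jack = 4.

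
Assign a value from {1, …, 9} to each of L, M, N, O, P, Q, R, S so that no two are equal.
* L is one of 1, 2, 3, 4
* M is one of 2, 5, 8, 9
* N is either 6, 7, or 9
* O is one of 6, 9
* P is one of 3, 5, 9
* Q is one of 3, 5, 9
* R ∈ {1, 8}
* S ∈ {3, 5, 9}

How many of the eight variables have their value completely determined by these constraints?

P, Q, S share exactly the 3 values {3, 5, 9}; by pigeonhole those values go to them, so strike 3, 5, 9 from L, M, N, O.
O must be 6 (only option left). Remove 6 from N.
That leaves N = 7.
Determined: N=7, O=6. The other variables each still have more than one consistent value. That makes 2.

2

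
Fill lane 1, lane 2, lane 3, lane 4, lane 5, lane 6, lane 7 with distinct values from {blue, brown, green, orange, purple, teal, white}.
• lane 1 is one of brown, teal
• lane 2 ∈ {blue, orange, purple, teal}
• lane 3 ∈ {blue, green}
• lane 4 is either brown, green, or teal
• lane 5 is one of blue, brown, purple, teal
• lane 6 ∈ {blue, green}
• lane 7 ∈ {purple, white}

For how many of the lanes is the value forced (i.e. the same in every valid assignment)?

3

The 7 variables together cover exactly {blue, brown, green, orange, purple, teal, white} — 7 values for 7 variables — and orange appears only in lane 2's list, so lane 2 = orange.
Among the 6 still-open variables, white fits only lane 7 (and all 6 values in {blue, brown, green, purple, teal, white} must be used), so lane 7 = white.
The 5 still-open variables draw from only 5 values {blue, brown, green, purple, teal}, so each is used; only lane 5 can be purple, hence lane 5 = purple.
lane 3 and lane 6 between them cover only {blue, green} — a naked pair. Remove those values from lane 4.
Determined: lane 2=orange, lane 5=purple, lane 7=white. The other lanes each still have more than one consistent value. That makes 3.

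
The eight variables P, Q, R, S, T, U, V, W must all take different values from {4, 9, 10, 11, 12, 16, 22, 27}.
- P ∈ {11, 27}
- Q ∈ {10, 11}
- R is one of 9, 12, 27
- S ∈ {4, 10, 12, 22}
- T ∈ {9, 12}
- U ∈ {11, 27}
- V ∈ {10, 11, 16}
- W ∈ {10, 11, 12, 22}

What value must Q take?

10

The 8 variables draw from only 8 values {4, 9, 10, 11, 12, 16, 22, 27}, so each is used; only S can be 4, hence S = 4.
The 7 still-open variables draw from only 7 values {9, 10, 11, 12, 16, 22, 27}, so each is used; only V can be 16, hence V = 16.
The 6 still-open variables draw from only 6 values {9, 10, 11, 12, 22, 27}, so each is used; only W can be 22, hence W = 22.
The 5 still-open variables together cover exactly {9, 10, 11, 12, 27} — 5 values for 5 variables — and 10 appears only in Q's list, so Q = 10.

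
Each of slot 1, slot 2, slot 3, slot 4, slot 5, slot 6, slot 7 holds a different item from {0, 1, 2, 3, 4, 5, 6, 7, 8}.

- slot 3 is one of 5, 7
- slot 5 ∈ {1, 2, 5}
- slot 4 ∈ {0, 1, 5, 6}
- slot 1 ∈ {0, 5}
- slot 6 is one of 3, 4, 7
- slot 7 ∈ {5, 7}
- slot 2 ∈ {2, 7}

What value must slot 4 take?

slot 3 and slot 7 between them cover only {5, 7} — a naked pair. Remove those values from slot 1, slot 2, slot 4, slot 5, slot 6.
slot 1 must be 0 (only option left). Remove 0 from slot 4.
slot 2 must be 2 (only option left). Strike 2 from slot 5.
slot 5 has just one choice, so slot 5 = 1. Strike 1 from slot 4.
So slot 4 = 6.

6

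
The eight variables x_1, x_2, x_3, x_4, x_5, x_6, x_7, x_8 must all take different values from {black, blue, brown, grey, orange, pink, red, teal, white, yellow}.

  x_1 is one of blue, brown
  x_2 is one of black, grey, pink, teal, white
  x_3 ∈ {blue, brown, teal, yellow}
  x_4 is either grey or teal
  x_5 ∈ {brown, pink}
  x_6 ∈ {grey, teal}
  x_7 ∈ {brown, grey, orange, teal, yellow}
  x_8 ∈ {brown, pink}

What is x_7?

orange

x_4 and x_6 between them cover only {grey, teal} — a naked pair. Remove those values from x_2, x_3, x_7.
x_5 and x_8 share exactly the 2 values {brown, pink}; by pigeonhole those values go to them, so strike brown, pink from x_1, x_2, x_3, x_7.
x_1 must be blue (only option left). Strike blue from x_3.
That leaves x_3 = yellow. Eliminate yellow elsewhere: x_7.
So x_7 = orange.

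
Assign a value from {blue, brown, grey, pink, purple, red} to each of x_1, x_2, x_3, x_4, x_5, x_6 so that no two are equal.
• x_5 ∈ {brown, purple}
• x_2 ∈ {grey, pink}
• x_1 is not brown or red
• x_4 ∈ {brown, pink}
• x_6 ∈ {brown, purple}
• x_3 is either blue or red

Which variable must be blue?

x_1

The 6 variables together cover exactly {blue, brown, grey, pink, purple, red} — 6 values for 6 variables — and red appears only in x_3's list, so x_3 = red.
The 5 still-open variables together cover exactly {blue, brown, grey, pink, purple} — 5 values for 5 variables — and blue appears only in x_1's list, so x_1 = blue.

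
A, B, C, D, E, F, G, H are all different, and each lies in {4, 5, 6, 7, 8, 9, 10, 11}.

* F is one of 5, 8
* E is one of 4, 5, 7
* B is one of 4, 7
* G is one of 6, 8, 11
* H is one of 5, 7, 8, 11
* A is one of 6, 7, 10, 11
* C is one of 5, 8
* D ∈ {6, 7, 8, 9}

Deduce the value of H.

11

The 8 variables together cover exactly {4, 5, 6, 7, 8, 9, 10, 11} — 8 values for 8 variables — and 9 appears only in D's list, so D = 9.
The 7 still-open variables together cover exactly {4, 5, 6, 7, 8, 10, 11} — 7 values for 7 variables — and 10 appears only in A's list, so A = 10.
The 6 still-open variables draw from only 6 values {4, 5, 6, 7, 8, 11}, so each is used; only G can be 6, hence G = 6.
Among the 5 still-open variables, 11 fits only H (and all 5 values in {4, 5, 7, 8, 11} must be used), so H = 11.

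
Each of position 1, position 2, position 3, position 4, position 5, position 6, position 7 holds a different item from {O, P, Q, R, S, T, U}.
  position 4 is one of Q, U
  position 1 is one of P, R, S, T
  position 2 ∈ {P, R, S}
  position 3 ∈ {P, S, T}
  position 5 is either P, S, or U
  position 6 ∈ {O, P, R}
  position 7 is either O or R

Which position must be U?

position 5

The 7 variables together cover exactly {O, P, Q, R, S, T, U} — 7 values for 7 variables — and Q appears only in position 4's list, so position 4 = Q.
The 6 still-open variables draw from only 6 values {O, P, R, S, T, U}, so each is used; only position 5 can be U, hence position 5 = U.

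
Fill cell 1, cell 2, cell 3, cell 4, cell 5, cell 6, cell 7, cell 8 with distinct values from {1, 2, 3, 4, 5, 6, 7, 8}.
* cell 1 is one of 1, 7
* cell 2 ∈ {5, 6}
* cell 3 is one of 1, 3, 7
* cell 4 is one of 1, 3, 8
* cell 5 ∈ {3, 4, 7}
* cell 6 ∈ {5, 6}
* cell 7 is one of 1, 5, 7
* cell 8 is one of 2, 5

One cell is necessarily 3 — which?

The 8 variables draw from only 8 values {1, 2, 3, 4, 5, 6, 7, 8}, so each is used; only cell 8 can be 2, hence cell 8 = 2.
The 7 still-open variables together cover exactly {1, 3, 4, 5, 6, 7, 8} — 7 values for 7 variables — and 4 appears only in cell 5's list, so cell 5 = 4.
The 6 still-open variables together cover exactly {1, 3, 5, 6, 7, 8} — 6 values for 6 variables — and 8 appears only in cell 4's list, so cell 4 = 8.
The 5 still-open variables together cover exactly {1, 3, 5, 6, 7} — 5 values for 5 variables — and 3 appears only in cell 3's list, so cell 3 = 3.

cell 3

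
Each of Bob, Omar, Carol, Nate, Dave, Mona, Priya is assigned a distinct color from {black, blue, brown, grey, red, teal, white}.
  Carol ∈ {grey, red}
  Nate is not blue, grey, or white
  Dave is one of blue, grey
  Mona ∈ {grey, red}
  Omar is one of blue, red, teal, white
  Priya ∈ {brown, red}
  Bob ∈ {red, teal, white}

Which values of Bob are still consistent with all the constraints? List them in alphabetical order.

The 7 variables draw from only 7 values {black, blue, brown, grey, red, teal, white}, so each is used; only Nate can be black, hence Nate = black.
The 6 still-open variables together cover exactly {blue, brown, grey, red, teal, white} — 6 values for 6 variables — and brown appears only in Priya's list, so Priya = brown.
Carol and Mona share exactly the 2 values {grey, red}; by pigeonhole those values go to them, so strike grey, red from Bob, Omar, Dave.
Dave's domain is down to {blue}, so Dave = blue. Eliminate blue elsewhere: Omar.
No further eliminations apply; Bob can still be any of teal, white.

teal, white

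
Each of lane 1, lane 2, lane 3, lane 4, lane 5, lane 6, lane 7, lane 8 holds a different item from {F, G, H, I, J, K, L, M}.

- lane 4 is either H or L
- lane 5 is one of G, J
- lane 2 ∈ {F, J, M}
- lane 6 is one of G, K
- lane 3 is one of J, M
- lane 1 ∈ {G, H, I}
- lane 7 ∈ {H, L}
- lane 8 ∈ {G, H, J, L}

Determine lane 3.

Among the 8 variables, F fits only lane 2 (and all 8 values in {F, G, H, I, J, K, L, M} must be used), so lane 2 = F.
The 7 still-open variables draw from only 7 values {G, H, I, J, K, L, M}, so each is used; only lane 1 can be I, hence lane 1 = I.
Among the 6 still-open variables, K fits only lane 6 (and all 6 values in {G, H, J, K, L, M} must be used), so lane 6 = K.
The 5 still-open variables together cover exactly {G, H, J, L, M} — 5 values for 5 variables — and M appears only in lane 3's list, so lane 3 = M.

M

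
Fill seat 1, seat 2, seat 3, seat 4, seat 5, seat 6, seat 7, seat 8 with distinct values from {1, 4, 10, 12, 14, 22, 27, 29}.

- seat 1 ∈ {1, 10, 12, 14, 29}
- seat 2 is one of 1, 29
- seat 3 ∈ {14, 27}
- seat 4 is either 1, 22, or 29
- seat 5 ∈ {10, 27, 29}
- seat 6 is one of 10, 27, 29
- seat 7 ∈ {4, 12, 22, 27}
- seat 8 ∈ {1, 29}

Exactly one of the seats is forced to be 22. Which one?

seat 4

The 8 variables draw from only 8 values {1, 4, 10, 12, 14, 22, 27, 29}, so each is used; only seat 7 can be 4, hence seat 7 = 4.
The 7 still-open variables draw from only 7 values {1, 10, 12, 14, 22, 27, 29}, so each is used; only seat 1 can be 12, hence seat 1 = 12.
The 6 still-open variables together cover exactly {1, 10, 14, 22, 27, 29} — 6 values for 6 variables — and 14 appears only in seat 3's list, so seat 3 = 14.
The 5 still-open variables draw from only 5 values {1, 10, 22, 27, 29}, so each is used; only seat 4 can be 22, hence seat 4 = 22.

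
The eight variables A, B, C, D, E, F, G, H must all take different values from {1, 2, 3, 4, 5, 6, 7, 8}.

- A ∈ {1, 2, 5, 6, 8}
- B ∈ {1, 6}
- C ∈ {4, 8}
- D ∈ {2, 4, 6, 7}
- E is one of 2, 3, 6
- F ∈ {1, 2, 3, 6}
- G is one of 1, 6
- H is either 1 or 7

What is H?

7

The 8 variables draw from only 8 values {1, 2, 3, 4, 5, 6, 7, 8}, so each is used; only A can be 5, hence A = 5.
The 7 still-open variables together cover exactly {1, 2, 3, 4, 6, 7, 8} — 7 values for 7 variables — and 8 appears only in C's list, so C = 8.
Among the 6 still-open variables, 4 fits only D (and all 6 values in {1, 2, 3, 4, 6, 7} must be used), so D = 4.
The 5 still-open variables together cover exactly {1, 2, 3, 6, 7} — 5 values for 5 variables — and 7 appears only in H's list, so H = 7.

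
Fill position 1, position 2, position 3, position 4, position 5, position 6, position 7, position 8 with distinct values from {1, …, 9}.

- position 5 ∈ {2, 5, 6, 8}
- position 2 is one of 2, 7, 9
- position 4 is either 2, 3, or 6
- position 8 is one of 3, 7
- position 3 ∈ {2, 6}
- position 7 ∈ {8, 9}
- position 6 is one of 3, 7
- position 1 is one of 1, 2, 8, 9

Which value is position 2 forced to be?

9

The 8 variables draw from only 8 values {1, 2, 3, 5, 6, 7, 8, 9}, so each is used; only position 1 can be 1, hence position 1 = 1.
Among the 7 still-open variables, 5 fits only position 5 (and all 7 values in {2, 3, 5, 6, 7, 8, 9} must be used), so position 5 = 5.
Among the 6 still-open variables, 8 fits only position 7 (and all 6 values in {2, 3, 6, 7, 8, 9} must be used), so position 7 = 8.
The 5 still-open variables together cover exactly {2, 3, 6, 7, 9} — 5 values for 5 variables — and 9 appears only in position 2's list, so position 2 = 9.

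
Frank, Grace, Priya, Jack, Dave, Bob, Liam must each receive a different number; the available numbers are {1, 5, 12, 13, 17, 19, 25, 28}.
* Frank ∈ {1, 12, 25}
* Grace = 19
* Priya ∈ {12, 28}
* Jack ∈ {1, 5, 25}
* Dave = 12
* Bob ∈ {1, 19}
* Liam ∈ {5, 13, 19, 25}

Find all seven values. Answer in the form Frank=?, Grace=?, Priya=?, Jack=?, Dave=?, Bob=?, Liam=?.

Grace's domain is down to {19}, so Grace = 19. Eliminate 19 elsewhere: Bob, Liam.
Dave must be 12 (only option left). So Frank, Priya can't be 12.
Bob has just one choice, so Bob = 1. Eliminate 1 elsewhere: Frank, Jack.
That leaves Frank = 25. Remove 25 from Jack, Liam.
That leaves Priya = 28.
Jack must be 5 (only option left). Remove 5 from Liam.
Liam must be 13 (only option left).

Frank=25, Grace=19, Priya=28, Jack=5, Dave=12, Bob=1, Liam=13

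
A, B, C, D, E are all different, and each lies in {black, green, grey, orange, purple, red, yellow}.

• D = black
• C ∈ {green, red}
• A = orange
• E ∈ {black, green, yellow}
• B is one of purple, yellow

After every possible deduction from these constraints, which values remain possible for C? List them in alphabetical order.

green, red

A must be orange (only option left).
That leaves D = black. Eliminate black elsewhere: E.
No further eliminations apply; C can still be any of green, red.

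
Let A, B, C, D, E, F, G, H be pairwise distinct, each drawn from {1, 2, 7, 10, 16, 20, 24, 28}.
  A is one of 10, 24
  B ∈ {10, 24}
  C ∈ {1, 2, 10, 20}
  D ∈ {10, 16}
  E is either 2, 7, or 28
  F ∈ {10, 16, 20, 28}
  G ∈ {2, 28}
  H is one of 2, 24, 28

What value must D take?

The 8 variables draw from only 8 values {1, 2, 7, 10, 16, 20, 24, 28}, so each is used; only C can be 1, hence C = 1.
The 7 still-open variables draw from only 7 values {2, 7, 10, 16, 20, 24, 28}, so each is used; only E can be 7, hence E = 7.
Among the 6 still-open variables, 20 fits only F (and all 6 values in {2, 10, 16, 20, 24, 28} must be used), so F = 20.
Among the 5 still-open variables, 16 fits only D (and all 5 values in {2, 10, 16, 24, 28} must be used), so D = 16.

16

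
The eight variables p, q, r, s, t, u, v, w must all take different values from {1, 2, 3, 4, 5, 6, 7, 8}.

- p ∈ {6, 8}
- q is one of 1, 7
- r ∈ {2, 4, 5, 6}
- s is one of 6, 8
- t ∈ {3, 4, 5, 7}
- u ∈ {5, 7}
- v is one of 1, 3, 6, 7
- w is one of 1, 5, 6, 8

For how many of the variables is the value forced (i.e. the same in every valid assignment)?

3

The 8 variables together cover exactly {1, 2, 3, 4, 5, 6, 7, 8} — 8 values for 8 variables — and 2 appears only in r's list, so r = 2.
The 7 still-open variables together cover exactly {1, 3, 4, 5, 6, 7, 8} — 7 values for 7 variables — and 4 appears only in t's list, so t = 4.
The 6 still-open variables together cover exactly {1, 3, 5, 6, 7, 8} — 6 values for 6 variables — and 3 appears only in v's list, so v = 3.
p and s share exactly the 2 values {6, 8}; by pigeonhole those values go to them, so strike 6, 8 from w.
Determined: r=2, t=4, v=3. The other variables each still have more than one consistent value. That makes 3.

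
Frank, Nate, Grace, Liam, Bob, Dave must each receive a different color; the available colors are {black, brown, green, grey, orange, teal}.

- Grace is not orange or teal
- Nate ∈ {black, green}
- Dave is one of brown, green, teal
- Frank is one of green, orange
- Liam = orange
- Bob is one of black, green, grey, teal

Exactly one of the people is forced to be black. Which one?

Nate

Liam must be orange (only option left). Remove orange from Frank.
That leaves Frank = green. Eliminate green elsewhere: Nate, Grace, Bob, Dave.
So black goes to Nate.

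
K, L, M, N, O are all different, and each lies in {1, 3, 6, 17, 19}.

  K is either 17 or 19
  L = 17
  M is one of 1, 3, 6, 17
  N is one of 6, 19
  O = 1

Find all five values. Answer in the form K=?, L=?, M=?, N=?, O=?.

K=19, L=17, M=3, N=6, O=1

L has just one choice, so L = 17. Eliminate 17 elsewhere: K, M.
O has just one choice, so O = 1. So M can't be 1.
K has just one choice, so K = 19. Eliminate 19 elsewhere: N.
N's domain is down to {6}, so N = 6. Remove 6 from M.
M's domain is down to {3}, so M = 3.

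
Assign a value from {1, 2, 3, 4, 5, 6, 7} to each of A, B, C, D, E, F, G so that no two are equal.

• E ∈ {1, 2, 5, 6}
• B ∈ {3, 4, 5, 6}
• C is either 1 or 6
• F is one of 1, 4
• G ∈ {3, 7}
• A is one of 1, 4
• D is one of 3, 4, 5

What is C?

6

The 7 variables together cover exactly {1, 2, 3, 4, 5, 6, 7} — 7 values for 7 variables — and 2 appears only in E's list, so E = 2.
The 6 still-open variables together cover exactly {1, 3, 4, 5, 6, 7} — 6 values for 6 variables — and 7 appears only in G's list, so G = 7.
A and F share exactly the 2 values {1, 4}; by pigeonhole those values go to them, so strike 1, 4 from B, C, D.
So C = 6.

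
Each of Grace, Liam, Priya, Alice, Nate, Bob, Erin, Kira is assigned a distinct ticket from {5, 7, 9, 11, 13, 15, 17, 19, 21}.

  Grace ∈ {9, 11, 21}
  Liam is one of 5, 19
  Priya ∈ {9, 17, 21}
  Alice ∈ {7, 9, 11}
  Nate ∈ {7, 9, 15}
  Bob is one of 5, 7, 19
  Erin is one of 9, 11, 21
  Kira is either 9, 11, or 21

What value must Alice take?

Among the 8 variables, 15 fits only Nate (and all 8 values in {5, 7, 9, 11, 15, 17, 19, 21} must be used), so Nate = 15.
The 7 still-open variables together cover exactly {5, 7, 9, 11, 17, 19, 21} — 7 values for 7 variables — and 17 appears only in Priya's list, so Priya = 17.
The 3 variables Grace, Erin, Kira are confined to {9, 11, 21}, which locks those values in; drop them from Alice.
So Alice = 7.

7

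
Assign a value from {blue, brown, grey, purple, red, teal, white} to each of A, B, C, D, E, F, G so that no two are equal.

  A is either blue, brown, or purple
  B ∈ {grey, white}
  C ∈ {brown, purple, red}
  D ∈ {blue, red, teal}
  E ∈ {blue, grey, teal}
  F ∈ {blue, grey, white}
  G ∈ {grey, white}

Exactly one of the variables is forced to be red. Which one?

The 2 variables B and G are confined to {grey, white}, which locks those values in; drop them from E, F.
F has just one choice, so F = blue. Eliminate blue elsewhere: A, D, E.
E's domain is down to {teal}, so E = teal. Eliminate teal elsewhere: D.
So red goes to D.

D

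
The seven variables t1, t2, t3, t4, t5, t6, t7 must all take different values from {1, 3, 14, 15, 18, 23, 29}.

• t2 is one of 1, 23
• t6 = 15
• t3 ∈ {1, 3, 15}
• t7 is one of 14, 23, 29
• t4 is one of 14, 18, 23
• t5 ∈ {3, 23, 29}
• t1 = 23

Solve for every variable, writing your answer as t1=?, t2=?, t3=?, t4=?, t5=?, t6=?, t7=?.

t1 must be 23 (only option left). Remove 23 from t2, t4, t5, t7.
t2 must be 1 (only option left). Remove 1 from t3.
t6 must be 15 (only option left). Strike 15 from t3.
t3's domain is down to {3}, so t3 = 3. Remove 3 from t5.
t5's domain is down to {29}, so t5 = 29. Remove 29 from t7.
t7 has just one choice, so t7 = 14. Strike 14 from t4.
t4 must be 18 (only option left).

t1=23, t2=1, t3=3, t4=18, t5=29, t6=15, t7=14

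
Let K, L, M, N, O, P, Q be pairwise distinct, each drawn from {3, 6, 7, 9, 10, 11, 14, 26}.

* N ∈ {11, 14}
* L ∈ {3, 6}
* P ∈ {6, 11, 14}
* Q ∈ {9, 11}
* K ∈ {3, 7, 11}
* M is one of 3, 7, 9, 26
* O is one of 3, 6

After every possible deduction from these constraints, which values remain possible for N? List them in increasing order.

Among the 7 variables, 26 fits only M (and all 7 values in {3, 6, 7, 9, 11, 14, 26} must be used), so M = 26.
The 6 still-open variables draw from only 6 values {3, 6, 7, 9, 11, 14}, so each is used; only K can be 7, hence K = 7.
The 5 still-open variables draw from only 5 values {3, 6, 9, 11, 14}, so each is used; only Q can be 9, hence Q = 9.
L and O share exactly the 2 values {3, 6}; by pigeonhole those values go to them, so strike 3, 6 from P.
No further eliminations apply; N can still be any of 11, 14.

11, 14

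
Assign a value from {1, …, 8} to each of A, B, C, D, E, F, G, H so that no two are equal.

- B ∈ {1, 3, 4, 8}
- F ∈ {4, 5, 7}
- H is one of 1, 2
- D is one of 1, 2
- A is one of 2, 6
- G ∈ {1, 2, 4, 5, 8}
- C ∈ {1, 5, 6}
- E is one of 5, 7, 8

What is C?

5

The 8 variables draw from only 8 values {1, 2, 3, 4, 5, 6, 7, 8}, so each is used; only B can be 3, hence B = 3.
D and H between them cover only {1, 2} — a naked pair. Remove those values from A, C, G.
That leaves A = 6. Eliminate 6 elsewhere: C.
So C = 5.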